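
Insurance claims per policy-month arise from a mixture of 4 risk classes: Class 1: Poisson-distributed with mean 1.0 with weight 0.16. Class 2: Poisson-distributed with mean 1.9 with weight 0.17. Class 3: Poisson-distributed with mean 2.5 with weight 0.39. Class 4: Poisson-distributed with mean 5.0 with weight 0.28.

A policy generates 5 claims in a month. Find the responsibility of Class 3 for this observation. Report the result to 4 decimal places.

0.3220

Apply Bayes' rule: the posterior for each component is proportional to its prior times its likelihood at x.
Component likelihoods at x = 5 claims:
  f_1 = e^(−1.0)·1.0^5/5! = 0.00306566
  f_2 = e^(−1.9)·1.9^5/5! = 0.0308622
  f_3 = e^(−2.5)·2.5^5/5! = 0.0668009
  f_4 = e^(−5.0)·5.0^5/5! = 0.175467
Weight by the priors:
  w_1·f_1 = 0.16 × 0.00306566 = 0.000490506
  w_2·f_2 = 0.17 × 0.0308622 = 0.00524658
  w_3·f_3 = 0.39 × 0.0668009 = 0.0260524
  w_4·f_4 = 0.28 × 0.175467 = 0.0491309
Normaliser: 0.000490506 + 0.00524658 + 0.0260524 + 0.0491309 = 0.0809203
P(Class 3 | x) ≈ 0.3220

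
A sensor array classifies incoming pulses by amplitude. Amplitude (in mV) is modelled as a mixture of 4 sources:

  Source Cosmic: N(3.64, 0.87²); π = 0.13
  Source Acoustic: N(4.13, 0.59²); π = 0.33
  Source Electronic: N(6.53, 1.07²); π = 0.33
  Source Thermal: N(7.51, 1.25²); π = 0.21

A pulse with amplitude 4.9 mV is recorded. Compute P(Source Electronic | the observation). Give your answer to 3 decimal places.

Posterior ∝ prior × likelihood, so P(k | x) ∝ w_k f_k(x); normalise over all components.
Component likelihoods at x = 4.9 mV:
  f_Cosmic = (1/(0.87·√(2π)))·exp(−(4.9−3.64)²/(2·0.87²)) = 0.458554·exp(-1.04875) = 0.160666
  f_Acoustic = (1/(0.59·√(2π)))·exp(−(4.9−4.13)²/(2·0.59²)) = 0.676173·exp(-0.85162) = 0.288538
  f_Electronic = (1/(1.07·√(2π)))·exp(−(4.9−6.53)²/(2·1.07²)) = 0.372843·exp(-1.16032) = 0.116844
  f_Thermal = (1/(1.25·√(2π)))·exp(−(4.9−7.51)²/(2·1.25²)) = 0.319154·exp(-2.17987) = 0.0360823
Unnormalised posteriors:
  w_Cosmic·f_Cosmic = 0.13 × 0.160666 = 0.0208866
  w_Acoustic·f_Acoustic = 0.33 × 0.288538 = 0.0952175
  w_Electronic·f_Electronic = 0.33 × 0.116844 = 0.0385585
  w_Thermal·f_Thermal = 0.21 × 0.0360823 = 0.00757727
Marginal: 0.0208866 + 0.0952175 + 0.0385585 + 0.00757727 = 0.16224
P(Source Electronic | x) ≈ 0.238

0.238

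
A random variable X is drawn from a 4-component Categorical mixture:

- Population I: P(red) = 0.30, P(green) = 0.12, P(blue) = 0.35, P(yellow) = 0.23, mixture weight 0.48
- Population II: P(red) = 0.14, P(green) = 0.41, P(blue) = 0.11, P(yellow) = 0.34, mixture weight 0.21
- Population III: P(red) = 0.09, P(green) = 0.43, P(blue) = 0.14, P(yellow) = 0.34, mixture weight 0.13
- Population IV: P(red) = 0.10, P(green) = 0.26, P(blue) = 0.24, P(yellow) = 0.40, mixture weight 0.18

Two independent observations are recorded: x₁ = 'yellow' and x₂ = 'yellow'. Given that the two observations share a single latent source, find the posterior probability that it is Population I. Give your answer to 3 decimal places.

0.272

Apply Bayes' rule: the posterior for each component is proportional to its prior times its likelihood at x.
Since both observations come from the same component, the likelihood for component k is f_k(x₁)·f_k(x₂).
  L_I = [0.23] × [0.23] = 0.0529
  L_II = [0.34] × [0.34] = 0.1156
  L_III = [0.34] × [0.34] = 0.1156
  L_IV = [0.4] × [0.4] = 0.16
Multiply by the mixture weights:
  π_I·L_I = 0.48 × 0.0529 = 0.025392
  π_II·L_II = 0.21 × 0.1156 = 0.024276
  π_III·L_III = 0.13 × 0.1156 = 0.015028
  π_IV·L_IV = 0.18 × 0.16 = 0.0288
Evidence: 0.025392 + 0.024276 + 0.015028 + 0.0288 = 0.093496
So the posterior for Population I is 0.025392 / 0.093496 ≈ 0.272.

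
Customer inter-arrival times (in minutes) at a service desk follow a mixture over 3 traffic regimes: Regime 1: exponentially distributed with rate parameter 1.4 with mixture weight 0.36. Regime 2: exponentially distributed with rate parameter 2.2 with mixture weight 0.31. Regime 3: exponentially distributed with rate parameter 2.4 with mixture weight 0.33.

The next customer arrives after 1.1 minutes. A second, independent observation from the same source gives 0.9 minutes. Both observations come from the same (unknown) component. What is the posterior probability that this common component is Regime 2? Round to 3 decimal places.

The responsibility of component k is P(Z=k) f_k(x) divided by Σ_j P(Z=j) f_j(x).
Since both observations come from the same component, the likelihood for component k is f_k(x₁)·f_k(x₂).
  f_1 = [1.4·e^(−1.4·1.1) = 1.4·e^(−1.5400) = 0.300134] × [0.397116] = 0.119188
  f_2 = [2.2·e^(−2.2·1.1) = 2.2·e^(−2.4200) = 0.195628] × [0.303752] = 0.0594223
  f_3 = [2.4·e^(−2.4·1.1) = 2.4·e^(−2.6400) = 0.171267] × [0.27678] = 0.0474033
Unnormalised posteriors:
  P(Z=1)·f_1 = 0.36 × 0.119188 = 0.0429076
  P(Z=2)·f_2 = 0.31 × 0.0594223 = 0.0184209
  P(Z=3)·f_3 = 0.33 × 0.0474033 = 0.0156431
Evidence: 0.0429076 + 0.0184209 + 0.0156431 = 0.0769716
P(Regime 2 | x) = 0.0184209 / 0.0769716 ≈ 0.239

0.239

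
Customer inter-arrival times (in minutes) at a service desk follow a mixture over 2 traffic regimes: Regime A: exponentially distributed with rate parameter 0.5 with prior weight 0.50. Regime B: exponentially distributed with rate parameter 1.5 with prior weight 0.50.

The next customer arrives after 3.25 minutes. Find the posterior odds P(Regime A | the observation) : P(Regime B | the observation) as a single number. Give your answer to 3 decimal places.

8.597

The posterior odds equal the prior odds times the likelihood ratio: (w_i/w_j)·(f_i(x)/f_j(x)).
Exponential densities:
  p_A = 0.5·e^(−0.5·3.25) = 0.5·e^(−1.6250) = 0.0984558
  p_B = 1.5·e^(−1.5·3.25) = 1.5·e^(−4.8750) = 0.0114526
Odds = (0.50/0.50) × (0.0984558/0.0114526) = 1 × 8.59678 ≈ 8.597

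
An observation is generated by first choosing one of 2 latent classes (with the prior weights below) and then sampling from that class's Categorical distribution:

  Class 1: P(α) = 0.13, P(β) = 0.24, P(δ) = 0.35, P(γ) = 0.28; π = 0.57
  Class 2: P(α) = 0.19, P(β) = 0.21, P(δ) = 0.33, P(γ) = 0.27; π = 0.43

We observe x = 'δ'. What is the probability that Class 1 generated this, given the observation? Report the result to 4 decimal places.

Posterior ∝ prior × likelihood, so P(k | x) ∝ P(Z=k) f_k(x); normalise over all components.
Categorical probabilities:
  L_1 = 0.35
  L_2 = 0.33
Unnormalised posteriors:
  P(Z=1)·L_1 = 0.57 × 0.35 = 0.1995
  P(Z=2)·L_2 = 0.43 × 0.33 = 0.1419
Denominator: 0.1995 + 0.1419 = 0.3414
So the posterior for Class 1 is 0.1995 / 0.3414 ≈ 0.5844.

0.5844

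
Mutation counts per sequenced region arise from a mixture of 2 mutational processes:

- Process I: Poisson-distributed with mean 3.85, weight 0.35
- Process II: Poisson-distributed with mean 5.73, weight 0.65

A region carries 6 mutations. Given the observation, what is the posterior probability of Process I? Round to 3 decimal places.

0.245

Apply Bayes' rule: the posterior for each component is proportional to its prior times its likelihood at x.
Poisson probabilities:
  f_I = e^(−3.85)·3.85^6/6! = 0.0962494
  f_II = e^(−5.73)·5.73^6/6! = 0.15962
Unnormalised posteriors:
  π_I·f_I = 0.35 × 0.0962494 = 0.0336873
  π_II·f_II = 0.65 × 0.15962 = 0.103753
Sum: 0.0336873 + 0.103753 = 0.13744
P(Process I | the observation) ≈ 0.245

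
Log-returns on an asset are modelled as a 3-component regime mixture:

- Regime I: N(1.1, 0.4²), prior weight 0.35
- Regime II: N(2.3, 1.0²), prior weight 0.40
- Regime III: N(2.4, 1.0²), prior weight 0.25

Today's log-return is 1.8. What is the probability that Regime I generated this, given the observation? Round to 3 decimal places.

0.252

P(component k | x) = π_k·f_k(x) / marginal(x), where marginal(x) = Σ_j π_j·f_j(x).
Evaluate each component's likelihood at the observed value:
  f_I = (1/(0.4·√(2π)))·exp(−(1.8−1.1)²/(2·0.4²)) = 0.997356·exp(-1.53125) = 0.215693
  f_II = (1/(1.0·√(2π)))·exp(−(1.8−2.3)²/(2·1.0²)) = 0.398942·exp(-0.12500) = 0.352065
  f_III = (1/(1.0·√(2π)))·exp(−(1.8−2.4)²/(2·1.0²)) = 0.398942·exp(-0.18000) = 0.333225
Prior × likelihood for each component:
  π_I·f_I = 0.35 × 0.215693 = 0.0754927
  π_II·f_II = 0.40 × 0.352065 = 0.140826
  π_III·f_III = 0.25 × 0.333225 = 0.0833062
Marginal: 0.0754927 + 0.140826 + 0.0833062 = 0.299625
P(Regime I | data) ≈ 0.252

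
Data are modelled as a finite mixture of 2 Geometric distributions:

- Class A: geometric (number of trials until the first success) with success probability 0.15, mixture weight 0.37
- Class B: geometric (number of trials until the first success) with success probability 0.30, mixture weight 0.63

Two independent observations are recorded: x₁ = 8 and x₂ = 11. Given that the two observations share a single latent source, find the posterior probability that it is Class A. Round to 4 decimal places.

0.7993

By Bayes' theorem, P(k | x) = π_k f_k(x) / Σ_j π_j f_j(x).
Since both observations come from the same component, the likelihood for component k is f_k(x₁)·f_k(x₂).
  f_A = [0.15·(1−0.15)^7 = 0.15·0.320577 = 0.0480866] × [0.0295312] = 0.00142005
  f_B = [0.30·(1−0.30)^7 = 0.30·0.0823543 = 0.0247063] × [0.00847426] = 0.000209367
Multiply by the mixture weights:
  π_A·f_A = 0.37 × 0.00142005 = 0.000525419
  π_B·f_B = 0.63 × 0.000209367 = 0.000131902
Evidence: 0.000525419 + 0.000131902 = 0.000657321
So the posterior for Class A is 0.000525419 / 0.000657321 ≈ 0.7993.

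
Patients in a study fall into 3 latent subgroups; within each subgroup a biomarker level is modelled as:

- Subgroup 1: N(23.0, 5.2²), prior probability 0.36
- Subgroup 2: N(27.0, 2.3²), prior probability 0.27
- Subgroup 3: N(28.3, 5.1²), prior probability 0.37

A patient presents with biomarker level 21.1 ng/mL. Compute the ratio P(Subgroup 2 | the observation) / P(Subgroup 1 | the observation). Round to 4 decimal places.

0.0675

Posterior odds = (π_i f_i(x)) / (π_j f_j(x)); the normalising sum cancels.
Evaluate each component's likelihood at the observed value:
  L_1 = 0.0717656
  L_2 = 0.0064607
  L_3 = 0.0288767
Odds = (0.27/0.36) × (0.0064607/0.0717656) = 0.75 × 0.090025 ≈ 0.0675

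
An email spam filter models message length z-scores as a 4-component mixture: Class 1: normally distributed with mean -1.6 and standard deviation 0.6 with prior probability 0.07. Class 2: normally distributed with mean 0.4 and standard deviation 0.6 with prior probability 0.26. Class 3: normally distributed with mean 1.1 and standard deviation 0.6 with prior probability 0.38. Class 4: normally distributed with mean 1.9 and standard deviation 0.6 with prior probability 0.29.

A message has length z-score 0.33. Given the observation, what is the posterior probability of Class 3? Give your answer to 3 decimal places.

Apply Bayes' rule: the posterior for each component is proportional to its prior times its likelihood at x.
Evaluate each component's likelihood at the observed value:
  p_1 = 0.00376659
  p_2 = 0.660394
  p_3 = 0.29183
  p_4 = 0.0216752
Prior × likelihood for each component:
  π_1·p_1 = 0.07 × 0.00376659 = 0.000263661
  π_2·p_2 = 0.26 × 0.660394 = 0.171702
  π_3·p_3 = 0.38 × 0.29183 = 0.110895
  π_4·p_4 = 0.29 × 0.0216752 = 0.00628582
Denominator: 0.000263661 + 0.171702 + 0.110895 + 0.00628582 = 0.289147
P(Class 3 | the observation) ≈ 0.384

0.384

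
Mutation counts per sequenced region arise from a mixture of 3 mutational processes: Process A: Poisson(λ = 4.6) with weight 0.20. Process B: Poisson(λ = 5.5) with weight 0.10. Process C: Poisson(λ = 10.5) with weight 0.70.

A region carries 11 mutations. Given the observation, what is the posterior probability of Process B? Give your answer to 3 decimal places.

0.017

Posterior ∝ prior × likelihood, so P(k | x) ∝ π_k f_k(x); normalise over all components.
Evaluate each component's likelihood at the observed value:
  f_A = e^(−4.6)·4.6^11/11! = 0.00491389
  f_B = e^(−5.5)·5.5^11/11! = 0.0142631
  f_C = e^(−10.5)·10.5^11/11! = 0.117987
Weight by the priors:
  π_A·f_A = 0.20 × 0.00491389 = 0.000982779
  π_B·f_B = 0.10 × 0.0142631 = 0.00142631
  π_C·f_C = 0.70 × 0.117987 = 0.082591
Evidence: 0.000982779 + 0.00142631 + 0.082591 = 0.0850001
So the posterior for Process B is 0.00142631 / 0.0850001 ≈ 0.017.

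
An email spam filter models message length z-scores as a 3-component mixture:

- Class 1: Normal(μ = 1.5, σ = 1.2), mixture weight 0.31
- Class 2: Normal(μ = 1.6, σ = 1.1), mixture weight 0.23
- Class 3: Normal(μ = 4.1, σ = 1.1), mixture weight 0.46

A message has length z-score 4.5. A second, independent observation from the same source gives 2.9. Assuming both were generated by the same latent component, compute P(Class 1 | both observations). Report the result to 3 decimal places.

Posterior ∝ prior × likelihood, so P(k | x) ∝ w_k f_k(x); normalise over all components.
Since both observations come from the same component, the likelihood for component k is f_k(x₁)·f_k(x₂).
  L_1 = [0.0146069] × [0.168332] = 0.00245882
  L_2 = [0.0112268] × [0.180397] = 0.00202527
  L_3 = [0.339472] × [0.20003] = 0.0679044
Weight by the priors:
  w_1·L_1 = 0.31 × 0.00245882 = 0.000762233
  w_2·L_2 = 0.23 × 0.00202527 = 0.000465813
  w_3·L_3 = 0.46 × 0.0679044 = 0.031236
Marginal: 0.000762233 + 0.000465813 + 0.031236 = 0.0324641
P(Class 1 | data) = 0.000762233 / 0.0324641 ≈ 0.023

0.023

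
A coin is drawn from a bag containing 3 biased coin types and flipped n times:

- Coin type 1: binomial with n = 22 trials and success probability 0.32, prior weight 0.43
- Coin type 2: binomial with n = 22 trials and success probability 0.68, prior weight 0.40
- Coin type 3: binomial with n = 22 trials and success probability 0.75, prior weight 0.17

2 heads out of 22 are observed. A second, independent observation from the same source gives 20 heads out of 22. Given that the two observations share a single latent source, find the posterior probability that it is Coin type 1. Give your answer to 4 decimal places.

Apply Bayes' rule: the posterior for each component is proportional to its prior times its likelihood at x.
Since both observations come from the same component, the likelihood for component k is f_k(x₁)·f_k(x₂).
  f_1 = [0.0105704] × [1.35403e-08] = 1.43126e-10
  f_2 = [1.35403e-08] × [0.0105704] = 1.43126e-10
  f_3 = [1.18177e-10] × [0.0457844] = 5.41068e-12
Prior × likelihood for each component:
  P(Z=1)·f_1 = 0.43 × 1.43126e-10 = 6.15443e-11
  P(Z=2)·f_2 = 0.40 × 1.43126e-10 = 5.72505e-11
  P(Z=3)·f_3 = 0.17 × 5.41068e-12 = 9.19816e-13
Evidence: 6.15443e-11 + 5.72505e-11 + 9.19816e-13 = 1.19715e-10
Responsibility of Coin type 1: 6.15443e-11 / 1.19715e-10 ≈ 0.5141

0.5141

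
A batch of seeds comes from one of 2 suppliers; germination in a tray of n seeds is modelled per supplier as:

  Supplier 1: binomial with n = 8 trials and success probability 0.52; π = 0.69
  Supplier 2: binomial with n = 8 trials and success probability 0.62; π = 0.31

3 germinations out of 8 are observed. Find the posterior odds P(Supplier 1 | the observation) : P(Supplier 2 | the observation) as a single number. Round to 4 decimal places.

4.2229

Posterior odds = (π_i f_i(x)) / (π_j f_j(x)); the normalising sum cancels.
Evaluate each component's likelihood at the observed value:
  L_1 = C(8,3)·0.52^3·0.48^5 = 56·0.140608·0.0254804 = 0.200634
  L_2 = C(8,3)·0.62^3·0.38^5 = 56·0.238328·0.00792352 = 0.10575
Odds = (0.69/0.31) × (0.200634/0.10575) = 2.22581 × 1.89724 ≈ 4.2229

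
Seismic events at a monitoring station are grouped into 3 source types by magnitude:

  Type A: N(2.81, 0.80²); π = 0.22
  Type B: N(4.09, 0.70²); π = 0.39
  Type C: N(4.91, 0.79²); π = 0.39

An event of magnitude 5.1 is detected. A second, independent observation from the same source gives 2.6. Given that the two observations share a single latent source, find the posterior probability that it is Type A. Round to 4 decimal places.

0.1280

Posterior ∝ prior × likelihood, so P(k | x) ∝ π_k f_k(x); normalise over all components.
Since both observations come from the same component, the likelihood for component k is f_k(x₁)·f_k(x₂).
  p_A = [(1/(0.80·√(2π)))·exp(−(5.1−2.81)²/(2·0.80²)) = 0.498678·exp(-4.09695) = 0.00828965] × [0.481789] = 0.00399386
  p_B = [(1/(0.70·√(2π)))·exp(−(5.1−4.09)²/(2·0.70²)) = 0.569918·exp(-1.04092) = 0.201255] × [0.0591504] = 0.0119043
  p_C = [(1/(0.79·√(2π)))·exp(−(5.1−4.91)²/(2·0.79²)) = 0.504990·exp(-0.02892) = 0.490594] × [0.0070252] = 0.00344652
Unnormalised posteriors:
  π_A·p_A = 0.22 × 0.00399386 = 0.00087865
  π_B·p_B = 0.39 × 0.0119043 = 0.00464269
  π_C·p_C = 0.39 × 0.00344652 = 0.00134414
Denominator: 0.00087865 + 0.00464269 + 0.00134414 = 0.00686548
P(Type A | x) ≈ 0.1280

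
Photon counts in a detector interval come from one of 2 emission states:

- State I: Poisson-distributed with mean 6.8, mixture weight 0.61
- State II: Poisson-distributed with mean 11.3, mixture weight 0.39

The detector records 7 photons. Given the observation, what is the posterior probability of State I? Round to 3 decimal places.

Apply Bayes' rule: the posterior for each component is proportional to its prior times its likelihood at x.
Component likelihoods at x = 7 photons:
  f_I = e^(−6.8)·6.8^7/7! = 0.148569
  f_II = e^(−11.3)·11.3^7/7! = 0.0577552
Weight by the priors:
  w_I·f_I = 0.61 × 0.148569 = 0.0906273
  w_II·f_II = 0.39 × 0.0577552 = 0.0225245
Marginal: 0.0906273 + 0.0225245 = 0.113152
P(State I | the observation) ≈ 0.801

0.801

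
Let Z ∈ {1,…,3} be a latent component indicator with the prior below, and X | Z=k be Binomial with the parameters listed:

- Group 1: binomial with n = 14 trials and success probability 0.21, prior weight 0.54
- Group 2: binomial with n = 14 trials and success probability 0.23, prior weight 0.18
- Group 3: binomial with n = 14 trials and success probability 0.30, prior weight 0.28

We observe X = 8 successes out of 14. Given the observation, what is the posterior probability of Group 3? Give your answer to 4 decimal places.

0.7323

P(component k | x) = π_k·f_k(x) / marginal(x), where marginal(x) = Σ_j π_j·f_j(x).
Binomial probabilities:
  L_1 = C(14,8)·0.21^8·0.79^6 = 3003·3.78229e-06·0.243087 = 0.00276104
  L_2 = C(14,8)·0.23^8·0.77^6 = 3003·7.8311e-06·0.208422 = 0.00490143
  L_3 = C(14,8)·0.30^8·0.70^6 = 3003·6.561e-05·0.117649 = 0.02318
Weight by the priors:
  π_1·L_1 = 0.54 × 0.00276104 = 0.00149096
  π_2·L_2 = 0.18 × 0.00490143 = 0.000882257
  π_3·L_3 = 0.28 × 0.02318 = 0.0064904
Denominator: 0.00149096 + 0.000882257 + 0.0064904 = 0.00886362
P(Group 3 | data) = 0.0064904 / 0.00886362 ≈ 0.7323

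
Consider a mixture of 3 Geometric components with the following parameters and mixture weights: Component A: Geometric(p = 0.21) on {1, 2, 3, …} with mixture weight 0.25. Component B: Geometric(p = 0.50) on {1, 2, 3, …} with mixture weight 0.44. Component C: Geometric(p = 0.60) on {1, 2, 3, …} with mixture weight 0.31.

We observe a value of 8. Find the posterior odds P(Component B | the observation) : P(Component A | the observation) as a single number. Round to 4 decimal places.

0.1705

Posterior odds = (P(Z=i) f_i(x)) / (P(Z=j) f_j(x)); the normalising sum cancels.
Component likelihoods at x = 8:
  f_A = 0.21·(1−0.21)^7 = 0.21·0.192039 = 0.0403282
  f_B = 0.50·(1−0.50)^7 = 0.50·0.0078125 = 0.00390625
  f_C = 0.60·(1−0.60)^7 = 0.60·0.0016384 = 0.00098304
Posterior odds = (P(Z=B)·f_B) / (P(Z=A)·f_A) = (0.44·0.00390625) / (0.25·0.0403282) = 0.00171875 / 0.0100821 ≈ 0.1705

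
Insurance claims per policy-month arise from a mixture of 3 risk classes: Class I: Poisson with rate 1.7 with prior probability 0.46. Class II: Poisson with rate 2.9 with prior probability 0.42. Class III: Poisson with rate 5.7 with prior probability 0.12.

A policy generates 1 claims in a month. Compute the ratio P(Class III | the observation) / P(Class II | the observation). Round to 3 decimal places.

The posterior odds equal the prior odds times the likelihood ratio: (π_i/π_j)·(f_i(x)/f_j(x)).
Evaluate each component's likelihood at the observed value:
  f_I = e^(−1.7)·1.7^1/1! = 0.310562
  f_II = e^(−2.9)·2.9^1/1! = 0.159567
  f_III = e^(−5.7)·5.7^1/1! = 0.019072
Posterior odds = (π_III·f_III) / (π_II·f_II) = (0.12·0.019072) / (0.42·0.159567) = 0.00228864 / 0.0670183 ≈ 0.034

0.034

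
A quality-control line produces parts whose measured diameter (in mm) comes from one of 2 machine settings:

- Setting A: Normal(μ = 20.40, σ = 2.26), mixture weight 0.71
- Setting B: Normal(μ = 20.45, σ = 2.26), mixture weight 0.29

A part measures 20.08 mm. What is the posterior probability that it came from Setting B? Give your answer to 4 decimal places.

0.2893

Apply Bayes' rule: the posterior for each component is proportional to its prior times its likelihood at x.
Normal densities:
  p_A = (1/(2.26·√(2π)))·exp(−(20.08−20.40)²/(2·2.26²)) = 0.176523·exp(-0.01002) = 0.174762
  p_B = (1/(2.26·√(2π)))·exp(−(20.08−20.45)²/(2·2.26²)) = 0.176523·exp(-0.01340) = 0.174173
Prior × likelihood for each component:
  π_A·p_A = 0.71 × 0.174762 = 0.124081
  π_B·p_B = 0.29 × 0.174173 = 0.0505102
Denominator: 0.124081 + 0.0505102 = 0.174592
P(Setting B | data) ≈ 0.2893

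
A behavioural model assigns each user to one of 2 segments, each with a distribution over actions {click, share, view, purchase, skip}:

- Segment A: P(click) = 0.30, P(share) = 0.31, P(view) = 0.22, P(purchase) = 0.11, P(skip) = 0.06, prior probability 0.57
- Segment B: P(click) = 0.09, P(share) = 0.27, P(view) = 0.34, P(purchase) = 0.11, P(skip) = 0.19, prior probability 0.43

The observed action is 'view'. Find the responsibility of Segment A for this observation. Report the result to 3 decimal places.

0.462

Posterior ∝ prior × likelihood, so P(k | x) ∝ w_k f_k(x); normalise over all components.
Evaluate each component's likelihood at the observed value:
  p_A = 0.22
  p_B = 0.34
Weight by the priors:
  w_A·p_A = 0.57 × 0.22 = 0.1254
  w_B·p_B = 0.43 × 0.34 = 0.1462
Sum: 0.1254 + 0.1462 = 0.2716
So the posterior for Segment A is 0.1254 / 0.2716 ≈ 0.462.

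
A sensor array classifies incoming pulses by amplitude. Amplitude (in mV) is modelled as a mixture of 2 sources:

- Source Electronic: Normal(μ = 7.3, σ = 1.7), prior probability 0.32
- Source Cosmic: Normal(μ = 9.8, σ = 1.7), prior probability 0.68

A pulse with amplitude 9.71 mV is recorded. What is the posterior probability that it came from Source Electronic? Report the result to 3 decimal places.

0.147

Posterior ∝ prior × likelihood, so P(k | x) ∝ w_k f_k(x); normalise over all components.
Normal densities:
  f_Electronic = (1/(1.7·√(2π)))·exp(−(9.71−7.3)²/(2·1.7²)) = 0.234672·exp(-1.00486) = 0.0859123
  f_Cosmic = (1/(1.7·√(2π)))·exp(−(9.71−9.8)²/(2·1.7²)) = 0.234672·exp(-0.00140) = 0.234343
Unnormalised posteriors:
  w_Electronic·f_Electronic = 0.32 × 0.0859123 = 0.0274919
  w_Cosmic·f_Cosmic = 0.68 × 0.234343 = 0.159353
Sum: 0.0274919 + 0.159353 = 0.186845
Responsibility of Source Electronic: 0.0274919 / 0.186845 ≈ 0.147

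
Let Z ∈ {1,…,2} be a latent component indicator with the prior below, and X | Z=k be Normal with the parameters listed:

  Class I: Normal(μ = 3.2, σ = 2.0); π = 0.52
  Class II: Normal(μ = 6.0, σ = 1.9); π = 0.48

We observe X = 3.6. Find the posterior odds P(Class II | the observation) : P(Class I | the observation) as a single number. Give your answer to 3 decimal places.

Only the two components matter; the odds are (π_i f_i(x)) / (π_j f_j(x)).
Component likelihoods at x = 3.6:
  f_I = 0.195521
  f_II = 0.0945547
Posterior odds = (π_II·f_II) / (π_I·f_I) = (0.48·0.0945547) / (0.52·0.195521) = 0.0453863 / 0.101671 ≈ 0.446

0.446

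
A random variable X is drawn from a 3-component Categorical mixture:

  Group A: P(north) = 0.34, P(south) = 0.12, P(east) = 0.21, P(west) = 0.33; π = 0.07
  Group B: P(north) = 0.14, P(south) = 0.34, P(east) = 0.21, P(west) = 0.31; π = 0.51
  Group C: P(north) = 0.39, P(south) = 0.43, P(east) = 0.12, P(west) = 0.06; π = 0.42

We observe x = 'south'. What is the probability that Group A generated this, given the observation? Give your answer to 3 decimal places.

0.023

Apply Bayes' rule: the posterior for each component is proportional to its prior times its likelihood at x.
Categorical probabilities:
  L_A = 0.12
  L_B = 0.34
  L_C = 0.43
Prior × likelihood for each component:
  w_A·L_A = 0.07 × 0.12 = 0.0084
  w_B·L_B = 0.51 × 0.34 = 0.1734
  w_C·L_C = 0.42 × 0.43 = 0.1806
Evidence: 0.0084 + 0.1734 + 0.1806 = 0.3624
P(Group A | 'south') ≈ 0.023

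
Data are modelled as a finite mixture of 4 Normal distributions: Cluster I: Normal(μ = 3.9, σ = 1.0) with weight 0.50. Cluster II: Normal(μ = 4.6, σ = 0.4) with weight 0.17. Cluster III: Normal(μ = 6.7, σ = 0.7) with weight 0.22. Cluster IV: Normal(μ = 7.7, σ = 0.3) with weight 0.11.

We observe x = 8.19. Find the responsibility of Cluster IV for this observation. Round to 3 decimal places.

0.747

Apply Bayes' rule: the posterior for each component is proportional to its prior times its likelihood at x.
Component likelihoods at x = 8.19:
  L_I = 4.02263e-05
  L_II = 3.21739e-18
  L_III = 0.0591504
  L_IV = 0.350339
Multiply by the mixture weights:
  w_I·L_I = 0.50 × 4.02263e-05 = 2.01132e-05
  w_II·L_II = 0.17 × 3.21739e-18 = 5.46957e-19
  w_III·L_III = 0.22 × 0.0591504 = 0.0130131
  w_IV·L_IV = 0.11 × 0.350339 = 0.0385373
Marginal: 2.01132e-05 + 5.46957e-19 + 0.0130131 + 0.0385373 = 0.0515705
P(Cluster IV | data) ≈ 0.747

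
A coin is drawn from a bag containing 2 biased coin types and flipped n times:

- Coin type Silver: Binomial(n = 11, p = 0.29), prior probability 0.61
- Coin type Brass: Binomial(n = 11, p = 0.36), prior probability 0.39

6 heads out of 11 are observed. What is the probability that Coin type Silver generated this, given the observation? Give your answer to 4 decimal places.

Posterior ∝ prior × likelihood, so P(k | x) ∝ π_k f_k(x); normalise over all components.
Component likelihoods at x = 6 heads out of 11:
  L_Silver = 0.0495817
  L_Brass = 0.107983
Unnormalised posteriors:
  π_Silver·L_Silver = 0.61 × 0.0495817 = 0.0302449
  π_Brass·L_Brass = 0.39 × 0.107983 = 0.0421135
Denominator: 0.0302449 + 0.0421135 = 0.0723584
So the posterior for Coin type Silver is 0.0302449 / 0.0723584 ≈ 0.4180.

0.4180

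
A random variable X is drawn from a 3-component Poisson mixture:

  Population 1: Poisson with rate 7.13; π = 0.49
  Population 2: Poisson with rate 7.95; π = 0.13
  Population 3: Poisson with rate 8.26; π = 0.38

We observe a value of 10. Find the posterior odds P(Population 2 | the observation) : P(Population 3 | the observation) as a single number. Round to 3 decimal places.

The posterior odds equal the prior odds times the likelihood ratio: (π_i/π_j)·(f_i(x)/f_j(x)).
Evaluate each component's likelihood at the observed value:
  L_1 = 0.0749226
  L_2 = 0.0980093
  L_3 = 0.105382
Posterior odds = (π_2·L_2) / (π_3·L_3) = (0.13·0.0980093) / (0.38·0.105382) = 0.0127412 / 0.040045 ≈ 0.318

0.318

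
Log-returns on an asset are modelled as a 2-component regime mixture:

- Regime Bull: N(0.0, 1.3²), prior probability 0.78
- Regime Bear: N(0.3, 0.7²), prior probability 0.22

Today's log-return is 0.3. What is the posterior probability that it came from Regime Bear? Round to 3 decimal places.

0.350

Posterior ∝ prior × likelihood, so P(k | x) ∝ P(Z=k) f_k(x); normalise over all components.
Component likelihoods at x = 0.3:
  p_Bull = (1/(1.3·√(2π)))·exp(−(0.3−0.0)²/(2·1.3²)) = 0.306879·exp(-0.02663) = 0.298815
  p_Bear = (1/(0.7·√(2π)))·exp(−(0.3−0.3)²/(2·0.7²)) = 0.569918·exp(-0.00000) = 0.569918
Multiply by the mixture weights:
  P(Z=Bull)·p_Bull = 0.78 × 0.298815 = 0.233076
  P(Z=Bear)·p_Bear = 0.22 × 0.569918 = 0.125382
Evidence: 0.233076 + 0.125382 = 0.358458
So the posterior for Regime Bear is 0.125382 / 0.358458 ≈ 0.350.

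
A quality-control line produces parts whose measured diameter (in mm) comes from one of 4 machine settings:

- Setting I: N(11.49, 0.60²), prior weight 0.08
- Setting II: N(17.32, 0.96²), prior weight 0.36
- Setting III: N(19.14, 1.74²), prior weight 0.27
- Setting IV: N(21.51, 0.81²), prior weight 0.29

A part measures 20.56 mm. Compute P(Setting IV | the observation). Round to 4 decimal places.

P(component k | x) = w_k·f_k(x) / marginal(x), where marginal(x) = Σ_j w_j·f_j(x).
Evaluate each component's likelihood at the observed value:
  p_I = (1/(0.60·√(2π)))·exp(−(20.56−11.49)²/(2·0.60²)) = 0.664904·exp(-114.25681) = 1.59096e-50
  p_II = (1/(0.96·√(2π)))·exp(−(20.56−17.32)²/(2·0.96²)) = 0.415565·exp(-5.69531) = 0.001397
  p_III = (1/(1.74·√(2π)))·exp(−(20.56−19.14)²/(2·1.74²)) = 0.229277·exp(-0.33300) = 0.164339
  p_IV = (1/(0.81·√(2π)))·exp(−(20.56−21.51)²/(2·0.81²)) = 0.492521·exp(-0.68778) = 0.247587
Prior × likelihood for each component:
  w_I·p_I = 0.08 × 1.59096e-50 = 1.27277e-51
  w_II·p_II = 0.36 × 0.001397 = 0.00050292
  w_III·p_III = 0.27 × 0.164339 = 0.0443714
  w_IV·p_IV = 0.29 × 0.247587 = 0.0718002
Denominator: 1.27277e-51 + 0.00050292 + 0.0443714 + 0.0718002 = 0.116675
P(Setting IV | the observation) ≈ 0.6154

0.6154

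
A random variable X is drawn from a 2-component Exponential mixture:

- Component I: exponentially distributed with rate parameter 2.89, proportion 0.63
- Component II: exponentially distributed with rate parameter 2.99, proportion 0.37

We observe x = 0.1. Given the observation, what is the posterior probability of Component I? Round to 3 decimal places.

Apply Bayes' rule: the posterior for each component is proportional to its prior times its likelihood at x.
Exponential densities:
  f_I = 2.89·e^(−2.89·0.1) = 2.89·e^(−0.2890) = 2.16465
  f_II = 2.99·e^(−2.99·0.1) = 2.99·e^(−0.2990) = 2.21726
Multiply by the mixture weights:
  π_I·f_I = 0.63 × 2.16465 = 1.36373
  π_II·f_II = 0.37 × 2.21726 = 0.820387
Marginal: 1.36373 + 0.820387 = 2.18411
So the posterior for Component I is 1.36373 / 2.18411 ≈ 0.624.

0.624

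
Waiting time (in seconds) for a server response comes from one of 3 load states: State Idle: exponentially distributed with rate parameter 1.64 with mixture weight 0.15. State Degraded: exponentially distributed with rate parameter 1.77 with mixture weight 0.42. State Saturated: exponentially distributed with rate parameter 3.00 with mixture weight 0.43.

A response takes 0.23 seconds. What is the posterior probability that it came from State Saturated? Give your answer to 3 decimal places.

0.494

Posterior ∝ prior × likelihood, so P(k | x) ∝ w_k f_k(x); normalise over all components.
Evaluate each component's likelihood at the observed value:
  p_Idle = 1.64·e^(−1.64·0.23) = 1.64·e^(−0.3772) = 1.12468
  p_Degraded = 1.77·e^(−1.77·0.23) = 1.77·e^(−0.4071) = 1.17807
  p_Saturated = 3.00·e^(−3.00·0.23) = 3.00·e^(−0.6900) = 1.50473
Multiply by the mixture weights:
  w_Idle·p_Idle = 0.15 × 1.12468 = 0.168702
  w_Degraded·p_Degraded = 0.42 × 1.17807 = 0.49479
  w_Saturated·p_Saturated = 0.43 × 1.50473 = 0.647033
Denominator: 0.168702 + 0.49479 + 0.647033 = 1.31053
Responsibility of State Saturated: 0.647033 / 1.31053 ≈ 0.494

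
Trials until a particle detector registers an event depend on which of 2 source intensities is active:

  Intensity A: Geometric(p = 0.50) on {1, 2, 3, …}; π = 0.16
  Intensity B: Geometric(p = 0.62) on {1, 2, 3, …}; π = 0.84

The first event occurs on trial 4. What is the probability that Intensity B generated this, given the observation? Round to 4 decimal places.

The responsibility of component k is w_k f_k(x) divided by Σ_j w_j f_j(x).
Geometric probabilities:
  p_A = 0.0625
  p_B = 0.0340206
Prior × likelihood for each component:
  w_A·p_A = 0.16 × 0.0625 = 0.01
  w_B·p_B = 0.84 × 0.0340206 = 0.0285773
Evidence: 0.01 + 0.0285773 = 0.0385773
Responsibility of Intensity B: 0.0285773 / 0.0385773 ≈ 0.7408

0.7408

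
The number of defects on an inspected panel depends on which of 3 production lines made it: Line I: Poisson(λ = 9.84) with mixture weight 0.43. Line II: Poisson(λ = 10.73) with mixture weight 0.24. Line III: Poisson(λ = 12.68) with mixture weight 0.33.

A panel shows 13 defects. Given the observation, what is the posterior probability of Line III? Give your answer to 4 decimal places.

0.4152

The responsibility of component k is w_k f_k(x) divided by Σ_j w_j f_j(x).
Evaluate each component's likelihood at the observed value:
  f_I = 0.0693742
  f_II = 0.0878084
  f_III = 0.1095
Prior × likelihood for each component:
  w_I·f_I = 0.43 × 0.0693742 = 0.0298309
  w_II·f_II = 0.24 × 0.0878084 = 0.021074
  w_III·f_III = 0.33 × 0.1095 = 0.0361352
Normaliser: 0.0298309 + 0.021074 + 0.0361352 = 0.0870401
Responsibility of Line III: 0.0361352 / 0.0870401 ≈ 0.4152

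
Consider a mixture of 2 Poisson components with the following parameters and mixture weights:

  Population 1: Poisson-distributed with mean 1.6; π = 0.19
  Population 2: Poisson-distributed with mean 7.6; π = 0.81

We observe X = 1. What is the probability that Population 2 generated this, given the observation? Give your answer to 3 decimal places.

0.048

P(component k | x) = π_k·f_k(x) / marginal(x), where marginal(x) = Σ_j π_j·f_j(x).
Component likelihoods at x = 1:
  L_1 = e^(−1.6)·1.6^1/1! = 0.323034
  L_2 = e^(−7.6)·7.6^1/1! = 0.00380343
Weight by the priors:
  π_1·L_1 = 0.19 × 0.323034 = 0.0613765
  π_2·L_2 = 0.81 × 0.00380343 = 0.00308078
Normaliser: 0.0613765 + 0.00308078 = 0.0644573
P(Population 2 | data) ≈ 0.048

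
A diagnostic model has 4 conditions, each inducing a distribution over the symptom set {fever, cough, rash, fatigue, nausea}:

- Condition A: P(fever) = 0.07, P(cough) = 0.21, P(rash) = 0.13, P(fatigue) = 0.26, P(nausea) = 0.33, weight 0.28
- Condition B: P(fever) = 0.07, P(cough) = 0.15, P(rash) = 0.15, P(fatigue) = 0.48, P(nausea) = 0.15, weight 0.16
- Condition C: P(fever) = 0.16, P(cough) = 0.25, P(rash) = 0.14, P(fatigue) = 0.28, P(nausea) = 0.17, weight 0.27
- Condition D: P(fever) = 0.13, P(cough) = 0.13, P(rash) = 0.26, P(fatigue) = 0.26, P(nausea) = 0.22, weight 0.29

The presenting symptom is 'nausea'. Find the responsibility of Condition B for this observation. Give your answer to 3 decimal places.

Apply Bayes' rule: the posterior for each component is proportional to its prior times its likelihood at x.
Component likelihoods at x = 'nausea':
  f_A = 0.33
  f_B = 0.15
  f_C = 0.17
  f_D = 0.22
Prior × likelihood for each component:
  P(Z=A)·f_A = 0.28 × 0.33 = 0.0924
  P(Z=B)·f_B = 0.16 × 0.15 = 0.024
  P(Z=C)·f_C = 0.27 × 0.17 = 0.0459
  P(Z=D)·f_D = 0.29 × 0.22 = 0.0638
Normaliser: 0.0924 + 0.024 + 0.0459 + 0.0638 = 0.2261
P(Condition B | data) ≈ 0.106

0.106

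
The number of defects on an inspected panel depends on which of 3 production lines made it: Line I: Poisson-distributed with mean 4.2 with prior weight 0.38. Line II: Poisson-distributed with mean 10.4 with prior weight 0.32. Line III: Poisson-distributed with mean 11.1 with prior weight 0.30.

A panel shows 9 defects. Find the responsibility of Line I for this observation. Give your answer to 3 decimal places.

Posterior ∝ prior × likelihood, so P(k | x) ∝ w_k f_k(x); normalise over all components.
Component likelihoods at x = 9 defects:
  f_I = e^(−4.2)·4.2^9/9! = 0.0168052
  f_II = e^(−10.4)·10.4^9/9! = 0.119364
  f_III = e^(−11.1)·11.1^9/9! = 0.106531
Weight by the priors:
  w_I·f_I = 0.38 × 0.0168052 = 0.00638598
  w_II·f_II = 0.32 × 0.119364 = 0.0381966
  w_III·f_III = 0.30 × 0.106531 = 0.0319592
Denominator: 0.00638598 + 0.0381966 + 0.0319592 = 0.0765418
P(Line I | the observation) ≈ 0.083

0.083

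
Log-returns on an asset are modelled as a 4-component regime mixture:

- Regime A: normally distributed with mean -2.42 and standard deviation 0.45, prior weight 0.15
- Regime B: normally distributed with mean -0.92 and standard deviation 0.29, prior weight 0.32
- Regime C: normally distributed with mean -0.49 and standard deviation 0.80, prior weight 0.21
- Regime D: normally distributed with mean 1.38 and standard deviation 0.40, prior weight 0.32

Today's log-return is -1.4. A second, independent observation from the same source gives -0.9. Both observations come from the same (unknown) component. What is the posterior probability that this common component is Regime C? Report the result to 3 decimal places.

0.135

P(component k | x) = π_k·f_k(x) / marginal(x), where marginal(x) = Σ_j π_j·f_j(x).
Since both observations come from the same component, the likelihood for component k is f_k(x₁)·f_k(x₂).
  L_A = [0.0679271] × [0.00295244] = 0.000200551
  L_B = [0.349636] × [1.3724] = 0.479839
  L_C = [0.261127] × [0.437306] = 0.114192
  L_D = [3.23665e-11] × [8.78489e-08] = 2.84336e-18
Weight by the priors:
  π_A·L_A = 0.15 × 0.000200551 = 3.00827e-05
  π_B·L_B = 0.32 × 0.479839 = 0.153549
  π_C·L_C = 0.21 × 0.114192 = 0.0239804
  π_D·L_D = 0.32 × 2.84336e-18 = 9.09875e-19
Normaliser: 3.00827e-05 + 0.153549 + 0.0239804 + 9.09875e-19 = 0.177559
Responsibility of Regime C: 0.0239804 / 0.177559 ≈ 0.135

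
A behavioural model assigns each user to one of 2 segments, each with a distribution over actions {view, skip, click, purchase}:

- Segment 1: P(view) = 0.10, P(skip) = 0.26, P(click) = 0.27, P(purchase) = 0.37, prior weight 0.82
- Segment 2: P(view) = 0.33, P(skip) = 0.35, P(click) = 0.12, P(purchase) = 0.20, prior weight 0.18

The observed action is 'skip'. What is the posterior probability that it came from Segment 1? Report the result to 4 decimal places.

0.7719

The responsibility of component k is π_k f_k(x) divided by Σ_j π_j f_j(x).
Component likelihoods at x = 'skip':
  L_1 = 0.26
  L_2 = 0.35
Weight by the priors:
  π_1·L_1 = 0.82 × 0.26 = 0.2132
  π_2·L_2 = 0.18 × 0.35 = 0.063
Marginal: 0.2132 + 0.063 = 0.2762
P(Segment 1 | x) = 0.2132 / 0.2762 ≈ 0.7719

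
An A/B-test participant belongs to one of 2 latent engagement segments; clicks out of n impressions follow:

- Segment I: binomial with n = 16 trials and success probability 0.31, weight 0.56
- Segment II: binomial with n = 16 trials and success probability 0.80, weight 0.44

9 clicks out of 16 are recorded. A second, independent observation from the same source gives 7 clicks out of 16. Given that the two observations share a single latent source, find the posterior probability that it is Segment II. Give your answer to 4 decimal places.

0.0075

The responsibility of component k is w_k f_k(x) divided by Σ_j w_j f_j(x).
Since both observations come from the same component, the likelihood for component k is f_k(x₁)·f_k(x₂).
  p_I = [C(16,9)·0.31^9·0.69^7 = 11440·2.64396e-05·0.0744635 = 0.0225229] × [0.111583] = 0.00251319
  p_II = [C(16,9)·0.80^9·0.20^7 = 11440·0.134218·1.28e-05 = 0.0196538] × [0.00122836] = 2.41419e-05
Unnormalised posteriors:
  w_I·p_I = 0.56 × 0.00251319 = 0.00140738
  w_II·p_II = 0.44 × 2.41419e-05 = 1.06224e-05
Marginal: 0.00140738 + 1.06224e-05 = 0.00141801
P(Segment II | x₁,x₂) ≈ 0.0075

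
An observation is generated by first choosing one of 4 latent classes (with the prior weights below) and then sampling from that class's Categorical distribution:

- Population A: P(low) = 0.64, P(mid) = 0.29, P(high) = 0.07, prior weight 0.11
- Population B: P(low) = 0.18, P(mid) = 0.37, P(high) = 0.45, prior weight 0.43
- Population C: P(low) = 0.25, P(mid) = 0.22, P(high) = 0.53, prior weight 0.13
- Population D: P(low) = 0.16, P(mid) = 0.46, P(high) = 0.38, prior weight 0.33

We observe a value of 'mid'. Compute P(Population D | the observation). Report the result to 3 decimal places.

The responsibility of component k is π_k f_k(x) divided by Σ_j π_j f_j(x).
Categorical probabilities:
  L_A = 0.29
  L_B = 0.37
  L_C = 0.22
  L_D = 0.46
Multiply by the mixture weights:
  π_A·L_A = 0.11 × 0.29 = 0.0319
  π_B·L_B = 0.43 × 0.37 = 0.1591
  π_C·L_C = 0.13 × 0.22 = 0.0286
  π_D·L_D = 0.33 × 0.46 = 0.1518
Marginal: 0.0319 + 0.1591 + 0.0286 + 0.1518 = 0.3714
P(Population D | data) = 0.1518 / 0.3714 ≈ 0.409

0.409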